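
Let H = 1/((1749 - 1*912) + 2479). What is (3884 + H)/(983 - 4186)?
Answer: -12879345/10621148 ≈ -1.2126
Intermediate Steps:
H = 1/3316 (H = 1/((1749 - 912) + 2479) = 1/(837 + 2479) = 1/3316 ≈ 0.00030157)
(3884 + H)/(983 - 4186) = (3884 + 1/3316)/(983 - 4186) = (12879345/3316)/(-3203) = (12879345/3316)*(-1/3203) = -12879345/10621148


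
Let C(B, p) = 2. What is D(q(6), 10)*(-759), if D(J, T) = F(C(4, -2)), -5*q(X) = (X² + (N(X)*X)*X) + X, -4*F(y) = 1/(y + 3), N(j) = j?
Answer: 759/20 ≈ 37.950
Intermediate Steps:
F(y) = -1/(4*(3 + y)) (F(y) = -1/(4*(y + 3)) = -1/(4*(3 + y)))
q(X) = -X/5 - X²/5 - X³/5 (q(X) = -((X² + (X*X)*X) + X)/5 = -((X² + X²*X) + X)/5 = -((X² + X³) + X)/5 = -(X + X² + X³)/5 = -X/5 - X²/5 - X³/5)
D(J, T) = -1/20 (D(J, T) = -1/(12 + 4*2) = -1/(12 + 8) = -1/20)
D(q(6), 10)*(-759) = -1/20*(-759) = 759/20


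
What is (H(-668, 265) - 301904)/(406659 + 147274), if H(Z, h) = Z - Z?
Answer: -301904/553933 ≈ -0.54502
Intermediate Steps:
H(Z, h) = 0
(H(-668, 265) - 301904)/(406659 + 147274) = (0 - 301904)/(406659 + 147274) = -301904/553933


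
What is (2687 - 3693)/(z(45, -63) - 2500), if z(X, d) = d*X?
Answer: 1006/5335 ≈ 0.18857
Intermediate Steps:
z(X, d) = X*d
(2687 - 3693)/(z(45, -63) - 2500) = (2687 - 3693)/(45*(-63) - 2500) = -1006/(-2835 - 2500) = -1006/(-5335) = -1006*(-1/5335) = 1006/5335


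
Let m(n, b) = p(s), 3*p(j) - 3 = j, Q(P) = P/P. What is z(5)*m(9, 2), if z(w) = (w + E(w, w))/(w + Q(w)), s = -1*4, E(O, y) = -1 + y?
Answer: -1/2 ≈ -0.50000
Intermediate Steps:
Q(P) = 1
s = -4
z(w) = (-1 + 2*w)/(1 + w) (z(w) = (w + (-1 + w))/(w + 1) = (-1 + 2*w)/(1 + w))
p(j) = 1 + j/3
m(n, b) = -1/3 (m(n, b) = 1 + (1/3)*(-4) = 1 - 4/3 = -1/3)
z(5)*m(9, 2) = ((-1 + 2*5)/(1 + 5))*(-1/3) = ((-1 + 10)/6)*(-1/3) = ((1/6)*9)*(-1/3) = (3/2)*(-1/3) = -1/2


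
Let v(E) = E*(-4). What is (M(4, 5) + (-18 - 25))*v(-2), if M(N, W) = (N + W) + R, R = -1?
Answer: -280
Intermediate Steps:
v(E) = -4*E
M(N, W) = -1 + N + W (M(N, W) = (N + W) - 1 = -1 + N + W)
(M(4, 5) + (-18 - 25))*v(-2) = ((-1 + 4 + 5) + (-18 - 25))*(-4*(-2)) = (8 - 43)*8 = -35*8 = -280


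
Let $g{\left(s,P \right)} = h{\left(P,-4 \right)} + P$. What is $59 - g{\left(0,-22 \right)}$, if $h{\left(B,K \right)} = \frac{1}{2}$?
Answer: $\frac{161}{2} \approx 80.5$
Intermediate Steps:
$h{\left(B,K \right)} = \frac{1}{2}$
$g{\left(s,P \right)} = \frac{1}{2} + P$
$59 - g{\left(0,-22 \right)} = 59 - \left(\frac{1}{2} - 22\right) = 59 - - \frac{43}{2} = 59 + \frac{43}{2} = \frac{161}{2}$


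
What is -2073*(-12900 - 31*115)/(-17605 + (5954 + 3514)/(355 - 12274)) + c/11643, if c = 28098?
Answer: -525632598767799/271467493301 ≈ -1936.3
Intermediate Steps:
-2073*(-12900 - 31*115)/(-17605 + (5954 + 3514)/(355 - 12274)) + c/11643 = -2073*(-12900 - 31*115)/(-17605 + (5954 + 3514)/(355 - 12274)) + 28098/11643 = -2073*(-12900 - 3565)/(-17605 + 9468/(-11919)) + 28098*(1/11643) = -2073*(-16465/(-17605 + 9468*(-1/11919))) + 9366/3881 = -2073*(-16465/(-17605 - 3156/3973)) + 9366/3881 = -2073/((-69947821/3973*(-1/16465))) + 9366/3881 = -2073/69947821/65415445 + 9366/3881 = -2073*65415445/69947821 + 9366/3881 = -135606217485/69947821 + 9366/3881 = -525632598767799/271467493301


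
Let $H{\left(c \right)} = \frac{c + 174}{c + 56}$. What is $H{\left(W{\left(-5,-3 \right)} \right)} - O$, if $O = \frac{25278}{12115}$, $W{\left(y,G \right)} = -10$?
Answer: $\frac{412036}{278645} \approx 1.4787$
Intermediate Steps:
$H{\left(c \right)} = \frac{174 + c}{56 + c}$
$O = \frac{25278}{12115}$ ($O = 25278 \cdot \frac{1}{12115} = \frac{25278}{12115} \approx 2.0865$)
$H{\left(W{\left(-5,-3 \right)} \right)} - O = \frac{174 - 10}{56 - 10} - \frac{25278}{12115} = \frac{1}{46} \cdot 164 - \frac{25278}{12115} = \frac{82}{23} - \frac{25278}{12115} = \frac{412036}{278645}$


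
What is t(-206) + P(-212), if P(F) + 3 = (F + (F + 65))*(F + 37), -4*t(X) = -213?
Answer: 251501/4 ≈ 62875.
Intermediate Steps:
t(X) = 213/4 (t(X) = -¼*(-213) = 213/4)
P(F) = -3 + (37 + F)*(65 + 2*F) (P(F) = -3 + (F + (F + 65))*(F + 37) = -3 + (F + (65 + F))*(37 + F) = -3 + (65 + 2*F)*(37 + F) = -3 + (37 + F)*(65 + 2*F))
t(-206) + P(-212) = 213/4 + (2402 + 2*(-212)² + 139*(-212)) = 213/4 + (2402 + 2*44944 - 29468) = 213/4 + (2402 + 89888 - 29468) = 213/4 + 62822 = 251501/4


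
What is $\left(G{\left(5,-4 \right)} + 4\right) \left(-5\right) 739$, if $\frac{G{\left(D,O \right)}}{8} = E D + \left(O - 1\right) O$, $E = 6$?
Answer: $-1492780$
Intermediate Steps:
$G{\left(D,O \right)} = 48 D + 8 O \left(-1 + O\right)$ ($G{\left(D,O \right)} = 8 \left(6 D + \left(O - 1\right) O\right) = 8 \left(6 D + \left(-1 + O\right) O\right) = 8 \left(6 D + O \left(-1 + O\right)\right) = 48 D + 8 O \left(-1 + O\right)$)
$\left(G{\left(5,-4 \right)} + 4\right) \left(-5\right) 739 = \left(\left(\left(-8\right) \left(-4\right) + 8 \left(-4\right)^{2} + 48 \cdot 5\right) + 4\right) \left(-5\right) 739 = \left(\left(32 + 8 \cdot 16 + 240\right) + 4\right) \left(-5\right) 739 = \left(\left(32 + 128 + 240\right) + 4\right) \left(-5\right) 739 = \left(400 + 4\right) \left(-5\right) 739 = 404 \left(-5\right) 739 = \left(-2020\right) 739 = -1492780$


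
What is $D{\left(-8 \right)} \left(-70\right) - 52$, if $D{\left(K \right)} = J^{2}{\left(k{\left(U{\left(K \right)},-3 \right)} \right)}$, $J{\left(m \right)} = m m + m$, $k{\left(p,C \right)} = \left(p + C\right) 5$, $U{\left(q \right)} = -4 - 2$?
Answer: $-274428052$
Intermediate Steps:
$U{\left(q \right)} = -6$ ($U{\left(q \right)} = -4 - 2 = -6$)
$k{\left(p,C \right)} = 5 C + 5 p$ ($k{\left(p,C \right)} = \left(C + p\right) 5 = 5 C + 5 p$)
$J{\left(m \right)} = m + m^{2}$ ($J{\left(m \right)} = m^{2} + m = m + m^{2}$)
$D{\left(K \right)} = 3920400$ ($D{\left(K \right)} = \left(\left(5 \left(-3\right) + 5 \left(-6\right)\right) \left(1 + \left(5 \left(-3\right) + 5 \left(-6\right)\right)\right)\right)^{2} = \left(\left(-15 - 30\right) \left(1 - 45\right)\right)^{2} = \left(- 45 \left(1 - 45\right)\right)^{2} = \left(\left(-45\right) \left(-44\right)\right)^{2} = 1980^{2} = 3920400$)
$D{\left(-8 \right)} \left(-70\right) - 52 = 3920400 \left(-70\right) - 52 = -274428000 - 52 = -274428052$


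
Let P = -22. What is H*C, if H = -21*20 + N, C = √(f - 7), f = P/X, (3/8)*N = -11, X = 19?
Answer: -1348*I*√2945/57 ≈ -1283.4*I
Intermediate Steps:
N = -88/3 (N = (8/3)*(-11) = -88/3 ≈ -29.333)
f = -22/19 ≈ -1.1579
C = I*√2945/19 (C = √(-22/19 - 7) = √(-155/19) = I*√2945/19 ≈ 2.8562*I)
H = -1348/3 (H = -21*20 - 88/3 = -420 - 88/3 = -1348/3 ≈ -449.33)
H*C = -1348*I*√2945/57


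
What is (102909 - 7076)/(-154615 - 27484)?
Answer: -95833/182099 ≈ -0.52627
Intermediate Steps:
(102909 - 7076)/(-154615 - 27484) = 95833/(-182099) = 95833*(-1/182099) = -95833/182099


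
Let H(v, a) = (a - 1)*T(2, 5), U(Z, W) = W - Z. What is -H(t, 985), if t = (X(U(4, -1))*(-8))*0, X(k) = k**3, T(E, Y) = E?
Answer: -1968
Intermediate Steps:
t = 0 (t = ((-1 - 1*4)**3*(-8))*0 = ((-1 - 4)**3*(-8))*0 = ((-5)**3*(-8))*0 = -125*(-8)*0 = 1000*0 = 0)
H(v, a) = -2 + 2*a (H(v, a) = (a - 1)*2 = (-1 + a)*2 = -2 + 2*a)
-H(t, 985) = -(-2 + 2*985) = -(-2 + 1970) = -1*1968 = -1968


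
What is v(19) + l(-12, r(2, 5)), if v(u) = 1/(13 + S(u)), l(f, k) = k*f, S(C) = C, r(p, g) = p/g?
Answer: -763/160 ≈ -4.7688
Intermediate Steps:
l(f, k) = f*k
v(u) = 1/(13 + u)
v(19) + l(-12, r(2, 5)) = 1/(13 + 19) - 24/5 = 1/32 - 24/5 = -763/160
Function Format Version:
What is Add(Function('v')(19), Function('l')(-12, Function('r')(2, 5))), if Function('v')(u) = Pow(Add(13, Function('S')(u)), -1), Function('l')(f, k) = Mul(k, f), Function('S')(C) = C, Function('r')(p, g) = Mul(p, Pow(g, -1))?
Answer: Rational(-763, 160) ≈ -4.7688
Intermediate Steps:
Function('l')(f, k) = Mul(f, k)
Function('v')(u) = Pow(Add(13, u), -1)
Add(Function('v')(19), Function('l')(-12, Function('r')(2, 5))) = Add(Pow(Add(13, 19), -1), Mul(-12, Mul(2, Pow(5, -1)))) = Add(Pow(32, -1), Mul(-12, Mul(2, Rational(1, 5)))) = Add(Rational(1, 32), Mul(-12, Rational(2, 5))) = Add(Rational(1, 32), Rational(-24, 5)) = Rational(-763, 160)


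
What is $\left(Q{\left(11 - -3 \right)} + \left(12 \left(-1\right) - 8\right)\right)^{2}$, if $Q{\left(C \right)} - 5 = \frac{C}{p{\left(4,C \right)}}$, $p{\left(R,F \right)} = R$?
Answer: $\frac{529}{4} \approx 132.25$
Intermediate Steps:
$Q{\left(C \right)} = 5 + \frac{C}{4}$
$\left(Q{\left(11 - -3 \right)} + \left(12 \left(-1\right) - 8\right)\right)^{2} = \left(\left(5 + \frac{11 - -3}{4}\right) + \left(12 \left(-1\right) - 8\right)\right)^{2} = \left(\left(5 + \frac{11 + 3}{4}\right) - 20\right)^{2} = \left(\left(5 + \frac{1}{4} \cdot 14\right) - 20\right)^{2} = \left(\left(5 + \frac{7}{2}\right) - 20\right)^{2} = \left(\frac{17}{2} - 20\right)^{2} = \left(- \frac{23}{2}\right)^{2} = \frac{529}{4}$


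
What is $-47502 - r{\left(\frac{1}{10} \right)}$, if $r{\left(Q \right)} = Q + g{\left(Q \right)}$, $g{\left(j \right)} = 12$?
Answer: $- \frac{475141}{10} \approx -47514.0$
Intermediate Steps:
$r{\left(Q \right)} = 12 + Q$ ($r{\left(Q \right)} = Q + 12 = 12 + Q$)
$-47502 - r{\left(\frac{1}{10} \right)} = -47502 - \left(12 + \frac{1}{10}\right) = -47502 - \frac{121}{10} = - \frac{475141}{10}$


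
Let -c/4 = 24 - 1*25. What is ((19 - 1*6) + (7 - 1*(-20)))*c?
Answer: 160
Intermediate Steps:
c = 4 (c = -4*(24 - 1*25) = -4*(24 - 25) = -4*(-1) = 4)
((19 - 1*6) + (7 - 1*(-20)))*c = ((19 - 1*6) + (7 - 1*(-20)))*4 = ((19 - 6) + (7 + 20))*4 = (13 + 27)*4 = 40*4 = 160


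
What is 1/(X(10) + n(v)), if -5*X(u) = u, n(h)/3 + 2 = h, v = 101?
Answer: 1/295 ≈ 0.0033898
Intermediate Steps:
n(h) = -6 + 3*h
X(u) = -u/5
1/(X(10) + n(v)) = 1/(-⅕*10 + (-6 + 3*101)) = 1/(-2 + (-6 + 303)) = 1/(-2 + 297) = 1/295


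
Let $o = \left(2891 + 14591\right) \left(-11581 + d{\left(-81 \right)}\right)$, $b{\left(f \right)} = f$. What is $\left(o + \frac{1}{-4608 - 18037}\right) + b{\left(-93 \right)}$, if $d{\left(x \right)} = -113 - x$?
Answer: $- \frac{4597355268556}{22645} \approx -2.0302 \cdot 10^{8}$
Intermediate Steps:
$o = -203018466$ ($o = \left(2891 + 14591\right) \left(-11581 - 32\right) = 17482 \left(-11581 + \left(-113 + 81\right)\right) = 17482 \left(-11581 - 32\right) = 17482 \left(-11613\right) = -203018466$)
$\left(o + \frac{1}{-4608 - 18037}\right) + b{\left(-93 \right)} = \left(-203018466 + \frac{1}{-4608 - 18037}\right) - 93 = \left(-203018466 + \frac{1}{-22645}\right) - 93 = \left(-203018466 - \frac{1}{22645}\right) - 93 = - \frac{4597353162571}{22645} - 93 = - \frac{4597355268556}{22645}$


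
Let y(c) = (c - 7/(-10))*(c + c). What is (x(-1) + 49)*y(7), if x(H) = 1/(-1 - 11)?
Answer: 316393/60 ≈ 5273.2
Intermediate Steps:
y(c) = 2*c*(7/10 + c) (y(c) = (c - 7*(-⅒))*(2*c) = (c + 7/10)*(2*c) = (7/10 + c)*(2*c) = 2*c*(7/10 + c))
x(H) = -1/12 (x(H) = 1/(-12) = -1/12)
(x(-1) + 49)*y(7) = (-1/12 + 49)*((⅕)*7*(7 + 10*7)) = 587*((⅕)*7*(7 + 70))/12 = 587*((⅕)*7*77)/12 = (587/12)*(539/5) = 316393/60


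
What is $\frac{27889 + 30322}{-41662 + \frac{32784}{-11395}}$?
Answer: $- \frac{663314345}{474771274} \approx -1.3971$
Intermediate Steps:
$\frac{27889 + 30322}{-41662 + \frac{32784}{-11395}} = \frac{58211}{-41662 + 32784 \left(- \frac{1}{11395}\right)} = \frac{58211}{-41662 - \frac{32784}{11395}} = \frac{58211}{- \frac{474771274}{11395}} = 58211 \left(- \frac{11395}{474771274}\right) = - \frac{663314345}{474771274}$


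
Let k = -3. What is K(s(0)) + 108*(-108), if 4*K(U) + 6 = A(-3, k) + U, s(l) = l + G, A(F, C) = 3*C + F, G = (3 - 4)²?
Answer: -46673/4 ≈ -11668.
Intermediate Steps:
G = 1 (G = (-1)² = 1)
A(F, C) = F + 3*C
s(l) = 1 + l (s(l) = l + 1 = 1 + l)
K(U) = -9/2 + U/4 (K(U) = -3/2 + ((-3 + 3*(-3)) + U)/4 = -3/2 + ((-3 - 9) + U)/4 = -3/2 + (-12 + U)/4 = -3/2 + (-3 + U/4) = -9/2 + U/4)
K(s(0)) + 108*(-108) = (-9/2 + (1 + 0)/4) + 108*(-108) = (-9/2 + (¼)*1) - 11664 = (-9/2 + ¼) - 11664 = -17/4 - 11664 = -46673/4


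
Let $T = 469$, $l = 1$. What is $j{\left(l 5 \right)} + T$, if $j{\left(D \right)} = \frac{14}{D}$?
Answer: $\frac{2359}{5} \approx 471.8$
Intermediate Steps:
$j{\left(l 5 \right)} + T = \frac{14}{1 \cdot 5} + 469 = \frac{14}{5} + 469 = \frac{2359}{5}$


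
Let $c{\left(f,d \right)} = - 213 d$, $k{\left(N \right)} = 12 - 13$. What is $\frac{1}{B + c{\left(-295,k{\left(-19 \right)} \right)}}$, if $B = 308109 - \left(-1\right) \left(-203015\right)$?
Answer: $\frac{1}{105307} \approx 9.496 \cdot 10^{-6}$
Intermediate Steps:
$k{\left(N \right)} = -1$ ($k{\left(N \right)} = 12 - 13 = -1$)
$B = 105094$ ($B = 308109 - 203015 = 105094$)
$\frac{1}{B + c{\left(-295,k{\left(-19 \right)} \right)}} = \frac{1}{105094 - -213} = \frac{1}{105094 + 213} = \frac{1}{105307}$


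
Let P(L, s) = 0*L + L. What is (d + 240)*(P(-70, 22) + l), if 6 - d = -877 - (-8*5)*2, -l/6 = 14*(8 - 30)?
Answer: 1854454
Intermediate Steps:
P(L, s) = L (P(L, s) = 0 + L = L)
l = 1848 (l = -84*(8 - 30) = -84*(-22) = -6*(-308) = 1848)
d = 803 (d = 6 - (-877 - (-8*5)*2) = 6 - (-877 - (-40)*2) = 6 - (-877 - 1*(-80)) = 6 - (-877 + 80) = 6 - 1*(-797) = 6 + 797 = 803)
(d + 240)*(P(-70, 22) + l) = (803 + 240)*(-70 + 1848) = 1043*1778 = 1854454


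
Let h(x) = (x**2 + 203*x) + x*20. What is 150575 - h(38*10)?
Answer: -78565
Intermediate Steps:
h(x) = x**2 + 223*x (h(x) = (x**2 + 203*x) + 20*x = x**2 + 223*x)
150575 - h(38*10) = 150575 - 38*10*(223 + 38*10) = 150575 - 380*(223 + 380) = 150575 - 380*603 = 150575 - 1*229140 = 150575 - 229140 = -78565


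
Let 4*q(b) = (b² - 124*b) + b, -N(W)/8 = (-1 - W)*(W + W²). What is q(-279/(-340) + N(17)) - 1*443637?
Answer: 223629805977741/462400 ≈ 4.8363e+8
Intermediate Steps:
N(W) = -8*(-1 - W)*(W + W²)
q(b) = -123*b/4 + b²/4 (q(b) = ((b² - 124*b) + b)/4 = (b² - 123*b)/4 = -123*b/4 + b²/4)
q(-279/(-340) + N(17)) - 1*443637 = (-279/(-340) + 8*17*(1 + 17² + 2*17))*(-123 + (-279/(-340) + 8*17*(1 + 17² + 2*17)))/4 - 1*443637 = (-279*(-1/340) + 8*17*(1 + 289 + 34))*(-123 + (-279*(-1/340) + 8*17*(1 + 289 + 34)))/4 - 443637 = (279/340 + 8*17*324)*(-123 + (279/340 + 8*17*324))/4 - 443637 = (279/340 + 44064)*(-123 + (279/340 + 44064))/4 - 443637 = (¼)*(14982039/340)*(-123 + 14982039/340) - 443637 = (¼)*(14982039/340)*(14940219/340) - 443637 = 223834943726541/462400 - 443637 = 223629805977741/462400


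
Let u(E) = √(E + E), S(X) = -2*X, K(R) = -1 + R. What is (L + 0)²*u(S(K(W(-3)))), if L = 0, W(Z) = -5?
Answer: 0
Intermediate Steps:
u(E) = √2*√E (u(E) = √(2*E) = √2*√E)
(L + 0)²*u(S(K(W(-3)))) = (0 + 0)²*(√2*√(-2*(-1 - 5))) = 0²*(√2*√(-2*(-6))) = 0*(√2*√12) = 0*(√2*(2*√3)) = 0*(2*√6) = 0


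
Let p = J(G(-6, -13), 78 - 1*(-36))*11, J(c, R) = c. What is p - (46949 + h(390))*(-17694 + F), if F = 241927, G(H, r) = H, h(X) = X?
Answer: -10614966053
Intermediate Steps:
p = -66 (p = -6*11 = -66)
p - (46949 + h(390))*(-17694 + F) = -66 - (46949 + 390)*(-17694 + 241927) = -66 - 47339*224233 = -66 - 1*10614965987 = -66 - 10614965987 = -10614966053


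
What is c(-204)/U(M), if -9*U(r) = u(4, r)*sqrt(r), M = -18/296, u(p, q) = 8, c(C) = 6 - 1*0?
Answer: 9*I*sqrt(37)/2 ≈ 27.372*I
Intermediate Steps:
c(C) = 6 (c(C) = 6 + 0 = 6)
M = -9/148 (M = -18*1/296 = -9/148 ≈ -0.060811)
U(r) = -8*sqrt(r)/9
c(-204)/U(M) = 6/((-4*I*sqrt(37)/111)) = 6*(3*I*sqrt(37)/4) = 9*I*sqrt(37)/2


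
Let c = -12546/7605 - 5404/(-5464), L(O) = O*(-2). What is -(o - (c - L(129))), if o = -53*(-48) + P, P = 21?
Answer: -2663663499/1154270 ≈ -2307.7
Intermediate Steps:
L(O) = -2*O
c = -762609/1154270 (c = -12546*1/7605 - 5404*(-1/5464) = -1394/845 + 1351/1366 = -762609/1154270 ≈ -0.66068)
o = 2565 (o = -53*(-48) + 21 = 2544 + 21 = 2565)
-(o - (c - L(129))) = -(2565 - (-762609/1154270 - (-2)*129)) = -(2565 - (-762609/1154270 - 1*(-258))) = -(2565 - (-762609/1154270 + 258)) = -(2565 - 1*297039051/1154270) = -(2565 - 297039051/1154270) = -1*2663663499/1154270 = -2663663499/1154270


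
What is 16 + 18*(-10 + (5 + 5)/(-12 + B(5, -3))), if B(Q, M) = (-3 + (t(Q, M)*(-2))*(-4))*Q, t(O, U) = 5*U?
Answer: -34336/209 ≈ -164.29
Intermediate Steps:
B(Q, M) = Q*(-3 + 40*M) (B(Q, M) = (-3 + ((5*M)*(-2))*(-4))*Q = (-3 - 10*M*(-4))*Q = (-3 + 40*M)*Q = Q*(-3 + 40*M))
16 + 18*(-10 + (5 + 5)/(-12 + B(5, -3))) = 16 + 18*(-10 + (5 + 5)/(-12 + 5*(-3 + 40*(-3)))) = 16 + 18*(-10 + 10/(-12 + 5*(-3 - 120))) = 16 + 18*(-10 + 10/(-12 + 5*(-123))) = 16 + 18*(-10 + 10/(-12 - 615)) = 16 + 18*(-10 + 10/(-627)) = 16 + 18*(-10 + 10*(-1/627)) = 16 + 18*(-10 - 10/627) = 16 + 18*(-6280/627) = 16 - 37680/209 = -34336/209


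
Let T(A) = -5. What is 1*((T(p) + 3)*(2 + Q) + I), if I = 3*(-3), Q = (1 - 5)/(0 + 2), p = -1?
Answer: -9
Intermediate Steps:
Q = -2 (Q = -4/2 = -4*1/2 = -2)
I = -9
1*((T(p) + 3)*(2 + Q) + I) = 1*((-5 + 3)*(2 - 2) - 9) = 1*(-2*0 - 9) = 1*(0 - 9) = 1*(-9) = -9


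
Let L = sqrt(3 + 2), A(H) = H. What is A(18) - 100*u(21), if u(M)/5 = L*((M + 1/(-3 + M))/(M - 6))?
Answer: 18 - 18950*sqrt(5)/27 ≈ -1551.4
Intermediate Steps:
L = sqrt(5) ≈ 2.2361
u(M) = 5*sqrt(5)*(M + 1/(-3 + M))/(-6 + M) (u(M) = 5*(sqrt(5)*((M + 1/(-3 + M))/(M - 6))) = 5*(sqrt(5)*((M + 1/(-3 + M))/(-6 + M))) = 5*(sqrt(5)*(M + 1/(-3 + M))/(-6 + M)) = 5*sqrt(5)*(M + 1/(-3 + M))/(-6 + M))
A(18) - 100*u(21) = 18 - 500*sqrt(5)*(1 + 21**2 - 3*21)/(18 + 21**2 - 9*21) = 18 - 500*sqrt(5)*(1 + 441 - 63)/(18 + 441 - 189) = 18 - 500*sqrt(5)*379/270 = 18 - 18950*sqrt(5)/27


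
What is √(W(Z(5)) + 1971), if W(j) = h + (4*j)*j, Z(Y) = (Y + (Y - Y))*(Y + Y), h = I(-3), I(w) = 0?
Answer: √11971 ≈ 109.41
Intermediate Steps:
h = 0
Z(Y) = 2*Y² (Z(Y) = (Y + 0)*(2*Y) = Y*(2*Y) = 2*Y²)
W(j) = 4*j² (W(j) = 0 + (4*j)*j = 0 + 4*j² = 4*j²)
√(W(Z(5)) + 1971) = √(4*(2*5²)² + 1971) = √(4*(2*25)² + 1971) = √(4*50² + 1971) = √(4*2500 + 1971) = √(10000 + 1971) = √11971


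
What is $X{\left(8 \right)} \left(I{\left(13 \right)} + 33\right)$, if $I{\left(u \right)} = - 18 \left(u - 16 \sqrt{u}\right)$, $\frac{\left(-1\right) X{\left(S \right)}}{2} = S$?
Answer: $3216 - 4608 \sqrt{13} \approx -13398.0$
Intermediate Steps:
$X{\left(S \right)} = - 2 S$
$I{\left(u \right)} = - 18 u + 288 \sqrt{u}$
$X{\left(8 \right)} \left(I{\left(13 \right)} + 33\right) = \left(-2\right) 8 \left(\left(\left(-18\right) 13 + 288 \sqrt{13}\right) + 33\right) = - 16 \left(\left(-234 + 288 \sqrt{13}\right) + 33\right) = - 16 \left(-201 + 288 \sqrt{13}\right) = 3216 - 4608 \sqrt{13}$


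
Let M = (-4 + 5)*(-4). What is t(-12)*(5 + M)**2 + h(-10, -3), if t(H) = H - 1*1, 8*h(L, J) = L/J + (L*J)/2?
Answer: -257/24 ≈ -10.708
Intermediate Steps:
M = -4 (M = 1*(-4) = -4)
h(L, J) = L/(8*J) + J*L/16 (h(L, J) = (L/J + (L*J)/2)/8 = (L/J + (J*L)*(1/2))/8 = (L/J + J*L/2)/8 = L/(8*J) + J*L/16)
t(H) = -1 + H (t(H) = H - 1 = -1 + H)
t(-12)*(5 + M)**2 + h(-10, -3) = (-1 - 12)*(5 - 4)**2 + (1/16)*(-10)*(2 + (-3)**2)/(-3) = -13*1**2 + (1/16)*(-10)*(-1/3)*(2 + 9) = -13*1 + (1/16)*(-10)*(-1/3)*11 = -13 + 55/24 = -257/24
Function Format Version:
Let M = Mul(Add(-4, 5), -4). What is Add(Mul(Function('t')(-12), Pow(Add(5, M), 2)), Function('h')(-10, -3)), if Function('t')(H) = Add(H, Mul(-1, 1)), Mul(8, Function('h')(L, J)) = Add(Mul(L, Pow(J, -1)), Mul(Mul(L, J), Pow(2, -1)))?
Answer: Rational(-257, 24) ≈ -10.708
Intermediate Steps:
M = -4 (M = Mul(1, -4) = -4)
Function('h')(L, J) = Add(Mul(Rational(1, 8), L, Pow(J, -1)), Mul(Rational(1, 16), J, L)) (Function('h')(L, J) = Mul(Rational(1, 8), Add(Mul(L, Pow(J, -1)), Mul(Mul(L, J), Pow(2, -1)))) = Mul(Rational(1, 8), Add(Mul(L, Pow(J, -1)), Mul(Mul(J, L), Rational(1, 2)))) = Mul(Rational(1, 8), Add(Mul(L, Pow(J, -1)), Mul(Rational(1, 2), J, L))) = Add(Mul(Rational(1, 8), L, Pow(J, -1)), Mul(Rational(1, 16), J, L)))
Function('t')(H) = Add(-1, H) (Function('t')(H) = Add(H, -1) = Add(-1, H))
Add(Mul(Function('t')(-12), Pow(Add(5, M), 2)), Function('h')(-10, -3)) = Add(Mul(Add(-1, -12), Pow(Add(5, -4), 2)), Mul(Rational(1, 16), -10, Pow(-3, -1), Add(2, Pow(-3, 2)))) = Add(Mul(-13, Pow(1, 2)), Mul(Rational(1, 16), -10, Rational(-1, 3), Add(2, 9))) = Add(Mul(-13, 1), Mul(Rational(1, 16), -10, Rational(-1, 3), 11)) = Add(-13, Rational(55, 24)) = Rational(-257, 24)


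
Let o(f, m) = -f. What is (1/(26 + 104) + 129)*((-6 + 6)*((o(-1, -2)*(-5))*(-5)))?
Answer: 0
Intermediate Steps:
(1/(26 + 104) + 129)*((-6 + 6)*((o(-1, -2)*(-5))*(-5))) = (1/(26 + 104) + 129)*((-6 + 6)*((-1*(-1)*(-5))*(-5))) = (1/130 + 129)*(0*((1*(-5))*(-5))) = (1/130 + 129)*(0*(-5*(-5))) = 16771*(0*25)/130 = (16771/130)*0 = 0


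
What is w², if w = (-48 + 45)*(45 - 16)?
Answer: 7569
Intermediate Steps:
w = -87 (w = -3*29 = -87)
w² = (-87)² = 7569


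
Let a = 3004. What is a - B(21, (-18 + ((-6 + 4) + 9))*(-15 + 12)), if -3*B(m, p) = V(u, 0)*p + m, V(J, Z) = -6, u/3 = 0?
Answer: 2945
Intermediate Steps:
u = 0 (u = 3*0 = 0)
B(m, p) = 2*p - m/3 (B(m, p) = -(-6*p + m)/3 = -(m - 6*p)/3 = 2*p - m/3)
a - B(21, (-18 + ((-6 + 4) + 9))*(-15 + 12)) = 3004 - (2*((-18 + ((-6 + 4) + 9))*(-15 + 12)) - ⅓*21) = 3004 - (2*((-18 + (-2 + 9))*(-3)) - 7) = 3004 - (2*((-18 + 7)*(-3)) - 7) = 3004 - (2*(-11*(-3)) - 7) = 3004 - (2*33 - 7) = 3004 - (66 - 7) = 3004 - 1*59 = 3004 - 59 = 2945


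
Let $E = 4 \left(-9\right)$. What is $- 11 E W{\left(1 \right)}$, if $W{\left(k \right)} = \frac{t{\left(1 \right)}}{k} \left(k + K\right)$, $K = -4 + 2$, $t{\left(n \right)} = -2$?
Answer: $792$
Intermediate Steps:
$K = -2$
$E = -36$
$W{\left(k \right)} = - \frac{2 \left(-2 + k\right)}{k}$ ($W{\left(k \right)} = - \frac{2}{k} \left(k - 2\right) = - \frac{2}{k} \left(-2 + k\right) = - \frac{2 \left(-2 + k\right)}{k}$)
$- 11 E W{\left(1 \right)} = \left(-11\right) \left(-36\right) \left(-2 + \frac{4}{1}\right) = 396 \left(-2 + 4 \cdot 1\right) = 396 \left(-2 + 4\right) = 396 \cdot 2 = 792$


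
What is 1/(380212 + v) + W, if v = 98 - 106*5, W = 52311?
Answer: 19866671581/379780 ≈ 52311.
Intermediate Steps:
v = -432 (v = 98 - 530 = -432)
1/(380212 + v) + W = 1/(380212 - 432) + 52311 = 1/379780 + 52311 = 19866671581/379780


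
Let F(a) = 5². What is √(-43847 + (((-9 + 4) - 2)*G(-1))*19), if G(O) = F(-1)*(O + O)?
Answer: 3*I*√4133 ≈ 192.87*I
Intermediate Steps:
F(a) = 25
G(O) = 50*O (G(O) = 25*(O + O) = 25*(2*O) = 50*O)
√(-43847 + (((-9 + 4) - 2)*G(-1))*19) = √(-43847 + (((-9 + 4) - 2)*(50*(-1)))*19) = √(-43847 + ((-5 - 2)*(-50))*19) = √(-43847 - 7*(-50)*19) = √(-43847 + 350*19) = √(-43847 + 6650) = √(-37197) = 3*I*√4133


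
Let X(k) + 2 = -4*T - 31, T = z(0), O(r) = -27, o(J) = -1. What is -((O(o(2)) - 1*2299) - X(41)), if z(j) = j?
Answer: 2293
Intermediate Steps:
T = 0
X(k) = -33 (X(k) = -2 + (-4*0 - 31) = -2 + (0 - 31) = -2 - 31 = -33)
-((O(o(2)) - 1*2299) - X(41)) = -((-27 - 1*2299) - 1*(-33)) = -((-27 - 2299) + 33) = -(-2326 + 33) = -1*(-2293) = 2293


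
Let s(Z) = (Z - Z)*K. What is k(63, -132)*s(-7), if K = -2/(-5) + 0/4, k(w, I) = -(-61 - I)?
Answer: 0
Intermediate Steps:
k(w, I) = 61 + I
K = ⅖ (K = -2*(-⅕) + 0*(¼) = ⅖ + 0 = ⅖ ≈ 0.40000)
s(Z) = 0 (s(Z) = (Z - Z)*(⅖) = 0*(⅖) = 0)
k(63, -132)*s(-7) = (61 - 132)*0 = -71*0 = 0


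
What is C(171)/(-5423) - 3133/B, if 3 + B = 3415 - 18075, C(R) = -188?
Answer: 1795173/7228859 ≈ 0.24833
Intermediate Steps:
B = -14663 (B = -3 + (3415 - 18075) = -3 - 14660 = -14663)
C(171)/(-5423) - 3133/B = -188/(-5423) - 3133/(-14663) = -188*(-1/5423) - 3133*(-1/14663) = 188/5423 + 3133/14663 = 1795173/7228859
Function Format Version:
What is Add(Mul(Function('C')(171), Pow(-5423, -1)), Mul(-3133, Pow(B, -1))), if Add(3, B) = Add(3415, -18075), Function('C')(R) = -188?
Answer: Rational(1795173, 7228859) ≈ 0.24833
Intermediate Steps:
B = -14663 (B = Add(-3, Add(3415, -18075)) = Add(-3, -14660) = -14663)
Add(Mul(Function('C')(171), Pow(-5423, -1)), Mul(-3133, Pow(B, -1))) = Add(Mul(-188, Pow(-5423, -1)), Mul(-3133, Pow(-14663, -1))) = Add(Mul(-188, Rational(-1, 5423)), Mul(-3133, Rational(-1, 14663))) = Add(Rational(188, 5423), Rational(3133, 14663)) = Rational(1795173, 7228859)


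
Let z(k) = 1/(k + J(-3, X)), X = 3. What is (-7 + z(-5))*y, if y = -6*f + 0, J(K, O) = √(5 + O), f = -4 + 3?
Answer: -744/17 - 12*√2/17 ≈ -44.763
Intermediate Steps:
f = -1
y = 6 (y = -6*(-1) + 0 = 6 + 0 = 6)
z(k) = 1/(k + 2*√2) (z(k) = 1/(k + √(5 + 3)) = 1/(k + √8) = 1/(k + 2*√2))
(-7 + z(-5))*y = (-7 + 1/(-5 + 2*√2))*6 = -42 + 6/(-5 + 2*√2)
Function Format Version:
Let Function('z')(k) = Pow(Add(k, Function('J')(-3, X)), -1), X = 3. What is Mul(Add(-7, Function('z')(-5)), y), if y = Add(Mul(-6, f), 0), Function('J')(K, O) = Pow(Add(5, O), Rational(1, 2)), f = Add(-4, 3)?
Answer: Add(Rational(-744, 17), Mul(Rational(-12, 17), Pow(2, Rational(1, 2)))) ≈ -44.763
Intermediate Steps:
f = -1
y = 6 (y = Add(Mul(-6, -1), 0) = Add(6, 0) = 6)
Function('z')(k) = Pow(Add(k, Mul(2, Pow(2, Rational(1, 2)))), -1) (Function('z')(k) = Pow(Add(k, Pow(Add(5, 3), Rational(1, 2))), -1) = Pow(Add(k, Pow(8, Rational(1, 2))), -1) = Pow(Add(k, Mul(2, Pow(2, Rational(1, 2)))), -1))
Mul(Add(-7, Function('z')(-5)), y) = Mul(Add(-7, Pow(Add(-5, Mul(2, Pow(2, Rational(1, 2)))), -1)), 6) = Add(-42, Mul(6, Pow(Add(-5, Mul(2, Pow(2, Rational(1, 2)))), -1)))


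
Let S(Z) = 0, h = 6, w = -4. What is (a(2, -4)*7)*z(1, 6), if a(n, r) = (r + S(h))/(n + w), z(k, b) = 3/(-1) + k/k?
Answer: -28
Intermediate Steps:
z(k, b) = -2 (z(k, b) = 3*(-1) + 1 = -3 + 1 = -2)
a(n, r) = r/(-4 + n) (a(n, r) = (r + 0)/(n - 4) = r/(-4 + n))
(a(2, -4)*7)*z(1, 6) = (-4/(-4 + 2)*7)*(-2) = (-4/(-2)*7)*(-2) = (-4*(-1/2)*7)*(-2) = (2*7)*(-2) = 14*(-2) = -28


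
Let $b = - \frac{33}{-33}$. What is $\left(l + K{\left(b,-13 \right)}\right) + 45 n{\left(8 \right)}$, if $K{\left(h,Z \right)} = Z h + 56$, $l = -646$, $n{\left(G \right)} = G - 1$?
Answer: $-288$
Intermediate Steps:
$b = 1$ ($b = \left(-33\right) \left(- \frac{1}{33}\right) = 1$)
$n{\left(G \right)} = -1 + G$
$K{\left(h,Z \right)} = 56 + Z h$
$\left(l + K{\left(b,-13 \right)}\right) + 45 n{\left(8 \right)} = \left(-646 + \left(56 - 13\right)\right) + 45 \left(-1 + 8\right) = \left(-646 + \left(56 - 13\right)\right) + 45 \cdot 7 = \left(-646 + 43\right) + 315 = -603 + 315 = -288$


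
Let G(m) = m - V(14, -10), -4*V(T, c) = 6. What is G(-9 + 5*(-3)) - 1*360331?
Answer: -720707/2 ≈ -3.6035e+5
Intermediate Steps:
V(T, c) = -3/2 (V(T, c) = -1/4*6 = -3/2)
G(m) = 3/2 + m (G(m) = m - 1*(-3/2) = m + 3/2 = 3/2 + m)
G(-9 + 5*(-3)) - 1*360331 = (3/2 + (-9 + 5*(-3))) - 1*360331 = (3/2 + (-9 - 15)) - 360331 = (3/2 - 24) - 360331 = -45/2 - 360331 = -720707/2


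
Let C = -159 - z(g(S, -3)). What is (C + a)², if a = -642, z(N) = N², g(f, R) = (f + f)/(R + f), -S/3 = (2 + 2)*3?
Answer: 18481043025/28561 ≈ 6.4707e+5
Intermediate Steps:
S = -36 (S = -3*(2 + 2)*3 = -12*3 = -3*12 = -36)
g(f, R) = 2*f/(R + f) (g(f, R) = (2*f)/(R + f) = 2*f/(R + f))
C = -27447/169 (C = -159 - (2*(-36)/(-3 - 36))² = -159 - (2*(-36)/(-39))² = -159 - (2*(-36)*(-1/39))² = -159 - (24/13)² = -159 - 1*576/169 = -159 - 576/169 = -27447/169 ≈ -162.41)
(C + a)² = (-27447/169 - 642)² = (-135945/169)² = 18481043025/28561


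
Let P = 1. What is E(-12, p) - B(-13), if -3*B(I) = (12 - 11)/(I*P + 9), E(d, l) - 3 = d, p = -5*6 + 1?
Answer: -109/12 ≈ -9.0833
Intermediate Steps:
p = -29 (p = -30 + 1 = -29)
E(d, l) = 3 + d
B(I) = -1/(3*(9 + I)) (B(I) = -(12 - 11)/(3*(I*1 + 9)) = -1/(3*(I + 9)) = -1/(3*(9 + I)))
E(-12, p) - B(-13) = (3 - 12) - (-1)/(27 + 3*(-13)) = -9 - (-1)/(27 - 39) = -9 - (-1)/(-12) = -9 - (-1)*(-1)/12 = -9 - 1*1/12 = -9 - 1/12 = -109/12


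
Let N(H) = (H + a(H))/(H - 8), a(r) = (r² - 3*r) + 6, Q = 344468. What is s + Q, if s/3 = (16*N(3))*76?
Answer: 1689508/5 ≈ 3.3790e+5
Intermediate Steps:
a(r) = 6 + r² - 3*r
N(H) = (6 + H² - 2*H)/(-8 + H) (N(H) = (H + (6 + H² - 3*H))/(H - 8) = (6 + H² - 2*H)/(-8 + H))
s = -32832/5 (s = 3*((16*((6 + 3² - 2*3)/(-8 + 3)))*76) = 3*((16*((6 + 9 - 6)/(-5)))*76) = 3*((16*(-⅕*9))*76) = 3*((16*(-9/5))*76) = 3*(-144/5*76) = 3*(-10944/5) = -32832/5 ≈ -6566.4)
s + Q = -32832/5 + 344468 = 1689508/5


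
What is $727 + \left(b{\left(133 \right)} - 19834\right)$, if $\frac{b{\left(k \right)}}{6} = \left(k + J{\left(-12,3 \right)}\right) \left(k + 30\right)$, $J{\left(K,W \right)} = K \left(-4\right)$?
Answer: $157911$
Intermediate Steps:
$J{\left(K,W \right)} = - 4 K$
$b{\left(k \right)} = 6 \left(30 + k\right) \left(48 + k\right)$ ($b{\left(k \right)} = 6 \left(k - -48\right) \left(k + 30\right) = 6 \left(k + 48\right) \left(30 + k\right) = 6 \left(48 + k\right) \left(30 + k\right) = 6 \left(30 + k\right) \left(48 + k\right)$)
$727 + \left(b{\left(133 \right)} - 19834\right) = 727 + \left(\left(8640 + 6 \cdot 133^{2} + 468 \cdot 133\right) - 19834\right) = 727 + \left(\left(8640 + 6 \cdot 17689 + 62244\right) - 19834\right) = 727 + \left(\left(8640 + 106134 + 62244\right) - 19834\right) = 727 + \left(177018 - 19834\right) = 727 + 157184 = 157911$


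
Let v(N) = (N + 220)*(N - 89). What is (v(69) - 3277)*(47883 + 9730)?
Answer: -521800941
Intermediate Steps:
v(N) = (-89 + N)*(220 + N) (v(N) = (220 + N)*(-89 + N) = (-89 + N)*(220 + N))
(v(69) - 3277)*(47883 + 9730) = ((-19580 + 69**2 + 131*69) - 3277)*(47883 + 9730) = ((-19580 + 4761 + 9039) - 3277)*57613 = (-5780 - 3277)*57613 = -9057*57613 = -521800941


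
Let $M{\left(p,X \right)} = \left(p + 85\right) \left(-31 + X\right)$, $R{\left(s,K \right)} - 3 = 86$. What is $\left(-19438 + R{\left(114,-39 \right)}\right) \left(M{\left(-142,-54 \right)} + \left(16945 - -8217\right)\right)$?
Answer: $-580605443$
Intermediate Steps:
$R{\left(s,K \right)} = 89$ ($R{\left(s,K \right)} = 3 + 86 = 89$)
$M{\left(p,X \right)} = \left(-31 + X\right) \left(85 + p\right)$ ($M{\left(p,X \right)} = \left(85 + p\right) \left(-31 + X\right) = \left(-31 + X\right) \left(85 + p\right)$)
$\left(-19438 + R{\left(114,-39 \right)}\right) \left(M{\left(-142,-54 \right)} + \left(16945 - -8217\right)\right) = \left(-19438 + 89\right) \left(\left(-2635 - -4402 + 85 \left(-54\right) - -7668\right) + \left(16945 - -8217\right)\right) = - 19349 \left(\left(-2635 + 4402 - 4590 + 7668\right) + \left(16945 + 8217\right)\right) = - 19349 \left(4845 + 25162\right) = \left(-19349\right) 30007 = -580605443$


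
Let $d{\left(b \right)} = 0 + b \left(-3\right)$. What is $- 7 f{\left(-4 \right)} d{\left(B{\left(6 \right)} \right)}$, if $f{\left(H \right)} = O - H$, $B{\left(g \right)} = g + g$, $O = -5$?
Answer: $-252$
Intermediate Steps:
$B{\left(g \right)} = 2 g$
$d{\left(b \right)} = - 3 b$ ($d{\left(b \right)} = 0 - 3 b = - 3 b$)
$f{\left(H \right)} = -5 - H$
$- 7 f{\left(-4 \right)} d{\left(B{\left(6 \right)} \right)} = - 7 \left(-5 - -4\right) \left(- 3 \cdot 2 \cdot 6\right) = - 7 \left(-5 + 4\right) \left(\left(-3\right) 12\right) = \left(-7\right) \left(-1\right) \left(-36\right) = 7 \left(-36\right) = -252$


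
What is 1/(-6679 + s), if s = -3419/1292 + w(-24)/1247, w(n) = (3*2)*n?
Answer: -1611124/10765146737 ≈ -0.00014966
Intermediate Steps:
w(n) = 6*n
s = -4449541/1611124 (s = -3419/1292 + (6*(-24))/1247 = -3419*1/1292 - 144*1/1247 = -3419/1292 - 144/1247 = -4449541/1611124 ≈ -2.7618)
1/(-6679 + s) = 1/(-6679 - 4449541/1611124) = 1/(-10765146737/1611124) = -1611124/10765146737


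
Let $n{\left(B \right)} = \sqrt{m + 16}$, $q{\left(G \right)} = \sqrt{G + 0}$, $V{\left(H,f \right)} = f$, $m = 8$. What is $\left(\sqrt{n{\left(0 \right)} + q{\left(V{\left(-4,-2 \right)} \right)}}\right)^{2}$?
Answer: $2 \sqrt{6} + i \sqrt{2} \approx 4.899 + 1.4142 i$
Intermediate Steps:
$q{\left(G \right)} = \sqrt{G}$
$n{\left(B \right)} = 2 \sqrt{6}$ ($n{\left(B \right)} = \sqrt{8 + 16} = \sqrt{24} = 2 \sqrt{6}$)
$\left(\sqrt{n{\left(0 \right)} + q{\left(V{\left(-4,-2 \right)} \right)}}\right)^{2} = \left(\sqrt{2 \sqrt{6} + \sqrt{-2}}\right)^{2} = \left(\sqrt{2 \sqrt{6} + i \sqrt{2}}\right)^{2} = 2 \sqrt{6} + i \sqrt{2}$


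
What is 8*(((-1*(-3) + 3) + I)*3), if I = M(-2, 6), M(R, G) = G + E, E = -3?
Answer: 216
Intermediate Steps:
M(R, G) = -3 + G (M(R, G) = G - 3 = -3 + G)
I = 3 (I = -3 + 6 = 3)
8*(((-1*(-3) + 3) + I)*3) = 8*(((-1*(-3) + 3) + 3)*3) = 8*(((3 + 3) + 3)*3) = 8*((6 + 3)*3) = 8*(9*3) = 8*27 = 216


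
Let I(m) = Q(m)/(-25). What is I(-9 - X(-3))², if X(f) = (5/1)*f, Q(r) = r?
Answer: 36/625 ≈ 0.057600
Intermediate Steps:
X(f) = 5*f (X(f) = (5*1)*f = 5*f)
I(m) = -m/25 (I(m) = m/(-25) = m*(-1/25) = -m/25)
I(-9 - X(-3))² = (-(-9 - 5*(-3))/25)² = (-(-9 - 1*(-15))/25)² = (-(-9 + 15)/25)² = (-1/25*6)² = (-6/25)² = 36/625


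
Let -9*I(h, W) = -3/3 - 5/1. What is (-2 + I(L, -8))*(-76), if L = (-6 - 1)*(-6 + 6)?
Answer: 304/3 ≈ 101.33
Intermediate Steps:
L = 0 (L = -7*0 = 0)
I(h, W) = ⅔ (I(h, W) = -(-3/3 - 5/1)/9 = -(-3*⅓ - 5*1)/9 = -(-1 - 5)/9 = -⅑*(-6) = ⅔)
(-2 + I(L, -8))*(-76) = (-2 + ⅔)*(-76) = -4/3*(-76) = 304/3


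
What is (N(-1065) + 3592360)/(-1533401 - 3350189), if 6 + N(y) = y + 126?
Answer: -718283/976718 ≈ -0.73540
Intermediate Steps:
N(y) = 120 + y (N(y) = -6 + (y + 126) = -6 + (126 + y) = 120 + y)
(N(-1065) + 3592360)/(-1533401 - 3350189) = ((120 - 1065) + 3592360)/(-1533401 - 3350189) = (-945 + 3592360)/(-4883590) = 3591415*(-1/4883590) = -718283/976718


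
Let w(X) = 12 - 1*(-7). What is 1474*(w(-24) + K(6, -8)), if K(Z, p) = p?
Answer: 16214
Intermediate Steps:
w(X) = 19 (w(X) = 12 + 7 = 19)
1474*(w(-24) + K(6, -8)) = 1474*(19 - 8) = 1474*11 = 16214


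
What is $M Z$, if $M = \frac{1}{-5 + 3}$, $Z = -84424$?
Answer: $42212$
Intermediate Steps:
$M = - \frac{1}{2}$ ($M = \frac{1}{-2} = - \frac{1}{2} \approx -0.5$)
$M Z = \left(- \frac{1}{2}\right) \left(-84424\right) = 42212$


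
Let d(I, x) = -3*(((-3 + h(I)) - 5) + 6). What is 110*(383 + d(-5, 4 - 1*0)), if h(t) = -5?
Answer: 44440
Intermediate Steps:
d(I, x) = 21 (d(I, x) = -3*(((-3 - 5) - 5) + 6) = -3*((-8 - 5) + 6) = -3*(-13 + 6) = -3*(-7) = 21)
110*(383 + d(-5, 4 - 1*0)) = 110*(383 + 21) = 110*404 = 44440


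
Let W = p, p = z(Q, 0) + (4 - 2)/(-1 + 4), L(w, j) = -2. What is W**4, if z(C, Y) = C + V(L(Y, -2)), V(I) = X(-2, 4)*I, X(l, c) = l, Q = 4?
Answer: 456976/81 ≈ 5641.7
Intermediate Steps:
V(I) = -2*I
z(C, Y) = 4 + C (z(C, Y) = C - 2*(-2) = C + 4 = 4 + C)
p = 26/3 (p = (4 + 4) + (4 - 2)/(-1 + 4) = 8 + 2/3 = 26/3 ≈ 8.6667)
W = 26/3 ≈ 8.6667
W**4 = (26/3)**4 = 456976/81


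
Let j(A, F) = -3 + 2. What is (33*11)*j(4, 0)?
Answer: -363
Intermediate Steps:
j(A, F) = -1
(33*11)*j(4, 0) = (33*11)*(-1) = 363*(-1) = -363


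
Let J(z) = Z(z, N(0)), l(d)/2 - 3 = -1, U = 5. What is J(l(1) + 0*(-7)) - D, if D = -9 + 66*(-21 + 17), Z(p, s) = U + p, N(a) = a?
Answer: 282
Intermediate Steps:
l(d) = 4 (l(d) = 6 + 2*(-1) = 6 - 2 = 4)
Z(p, s) = 5 + p
J(z) = 5 + z
D = -273 (D = -9 + 66*(-4) = -9 - 264 = -273)
J(l(1) + 0*(-7)) - D = (5 + (4 + 0*(-7))) - 1*(-273) = (5 + (4 + 0)) + 273 = (5 + 4) + 273 = 9 + 273 = 282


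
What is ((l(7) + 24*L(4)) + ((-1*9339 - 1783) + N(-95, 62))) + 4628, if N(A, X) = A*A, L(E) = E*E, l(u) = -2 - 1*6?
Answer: 2907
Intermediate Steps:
l(u) = -8 (l(u) = -2 - 6 = -8)
L(E) = E**2
N(A, X) = A**2
((l(7) + 24*L(4)) + ((-1*9339 - 1783) + N(-95, 62))) + 4628 = ((-8 + 24*4**2) + ((-1*9339 - 1783) + (-95)**2)) + 4628 = ((-8 + 24*16) + ((-9339 - 1783) + 9025)) + 4628 = ((-8 + 384) + (-11122 + 9025)) + 4628 = (376 - 2097) + 4628 = -1721 + 4628 = 2907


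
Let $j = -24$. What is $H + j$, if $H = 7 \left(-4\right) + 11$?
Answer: $-41$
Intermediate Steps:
$H = -17$ ($H = -28 + 11 = -17$)
$H + j = -17 - 24 = -41$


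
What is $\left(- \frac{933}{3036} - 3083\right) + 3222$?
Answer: $\frac{140357}{1012} \approx 138.69$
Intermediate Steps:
$\left(- \frac{933}{3036} - 3083\right) + 3222 = \left(\left(-933\right) \frac{1}{3036} - 3083\right) + 3222 = \left(- \frac{311}{1012} - 3083\right) + 3222 = - \frac{3120307}{1012} + 3222 = \frac{140357}{1012}$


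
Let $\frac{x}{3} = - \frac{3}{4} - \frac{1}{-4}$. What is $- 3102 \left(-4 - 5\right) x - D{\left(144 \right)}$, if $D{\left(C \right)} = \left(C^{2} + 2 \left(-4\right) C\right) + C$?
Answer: $-61605$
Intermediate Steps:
$x = - \frac{3}{2}$ ($x = 3 \left(- \frac{3}{4} - \frac{1}{-4}\right) = 3 \left(\left(-3\right) \frac{1}{4} - - \frac{1}{4}\right) = 3 \left(- \frac{3}{4} + \frac{1}{4}\right) = 3 \left(- \frac{1}{2}\right) = - \frac{3}{2} \approx -1.5$)
$D{\left(C \right)} = C^{2} - 7 C$ ($D{\left(C \right)} = \left(C^{2} - 8 C\right) + C = C^{2} - 7 C$)
$- 3102 \left(-4 - 5\right) x - D{\left(144 \right)} = - 3102 \left(-4 - 5\right) \left(- \frac{3}{2}\right) - 144 \left(-7 + 144\right) = - 3102 \left(\left(-9\right) \left(- \frac{3}{2}\right)\right) - 144 \cdot 137 = \left(-3102\right) \frac{27}{2} - 19728 = -41877 - 19728 = -61605$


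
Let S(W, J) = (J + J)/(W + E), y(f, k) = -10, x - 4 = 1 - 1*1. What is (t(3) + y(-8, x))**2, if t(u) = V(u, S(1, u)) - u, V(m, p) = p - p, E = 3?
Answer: 169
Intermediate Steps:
x = 4 (x = 4 + (1 - 1*1) = 4 + (1 - 1) = 4 + 0 = 4)
S(W, J) = 2*J/(3 + W) (S(W, J) = (J + J)/(W + 3) = (2*J)/(3 + W) = 2*J/(3 + W))
V(m, p) = 0
t(u) = -u (t(u) = 0 - u = -u)
(t(3) + y(-8, x))**2 = (-1*3 - 10)**2 = (-3 - 10)**2 = (-13)**2 = 169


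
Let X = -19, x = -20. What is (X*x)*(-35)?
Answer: -13300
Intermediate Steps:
(X*x)*(-35) = -19*(-20)*(-35) = 380*(-35) = -13300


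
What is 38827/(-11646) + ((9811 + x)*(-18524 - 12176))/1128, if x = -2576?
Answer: -53891442997/273681 ≈ -1.9691e+5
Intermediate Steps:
38827/(-11646) + ((9811 + x)*(-18524 - 12176))/1128 = 38827/(-11646) + ((9811 - 2576)*(-18524 - 12176))/1128 = 38827*(-1/11646) + (7235*(-30700))*(1/1128) = -38827/11646 - 222114500*1/1128 = -38827/11646 - 55528625/282 = -53891442997/273681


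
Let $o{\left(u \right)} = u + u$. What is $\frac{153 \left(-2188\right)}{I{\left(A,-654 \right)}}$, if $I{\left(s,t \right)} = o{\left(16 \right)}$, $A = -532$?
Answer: $- \frac{83691}{8} \approx -10461.0$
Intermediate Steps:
$o{\left(u \right)} = 2 u$
$I{\left(s,t \right)} = 32$ ($I{\left(s,t \right)} = 2 \cdot 16 = 32$)
$\frac{153 \left(-2188\right)}{I{\left(A,-654 \right)}} = \frac{153 \left(-2188\right)}{32} = \left(-334764\right) \frac{1}{32} = - \frac{83691}{8}$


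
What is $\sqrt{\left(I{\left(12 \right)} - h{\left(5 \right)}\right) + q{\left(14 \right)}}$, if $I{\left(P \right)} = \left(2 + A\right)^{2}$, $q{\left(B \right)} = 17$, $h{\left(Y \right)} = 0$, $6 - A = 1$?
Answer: $\sqrt{66} \approx 8.124$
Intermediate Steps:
$A = 5$ ($A = 6 - 1 = 5$)
$I{\left(P \right)} = 49$ ($I{\left(P \right)} = \left(2 + 5\right)^{2} = 7^{2} = 49$)
$\sqrt{\left(I{\left(12 \right)} - h{\left(5 \right)}\right) + q{\left(14 \right)}} = \sqrt{\left(49 - 0\right) + 17} = \sqrt{\left(49 + 0\right) + 17} = \sqrt{49 + 17} = \sqrt{66}$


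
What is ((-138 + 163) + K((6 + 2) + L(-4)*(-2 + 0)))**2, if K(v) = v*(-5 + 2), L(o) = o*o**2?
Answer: 146689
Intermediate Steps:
L(o) = o**3
K(v) = -3*v (K(v) = v*(-3) = -3*v)
((-138 + 163) + K((6 + 2) + L(-4)*(-2 + 0)))**2 = ((-138 + 163) - 3*((6 + 2) + (-4)**3*(-2 + 0)))**2 = (25 - 3*(8 - 64*(-2)))**2 = (25 - 3*(8 + 128))**2 = (25 - 3*136)**2 = (25 - 408)**2 = (-383)**2 = 146689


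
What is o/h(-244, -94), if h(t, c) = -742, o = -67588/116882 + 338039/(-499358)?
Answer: 36630641451/21653771811476 ≈ 0.0016917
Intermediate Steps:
o = -36630641451/29182980878 (o = -67588*1/116882 + 338039*(-1/499358) = -33794/58441 - 338039/499358 = -36630641451/29182980878 ≈ -1.2552)
o/h(-244, -94) = -36630641451/29182980878/(-742) = -36630641451/29182980878*(-1/742) = 36630641451/21653771811476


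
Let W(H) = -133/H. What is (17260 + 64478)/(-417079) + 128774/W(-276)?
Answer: 14823654125142/55471507 ≈ 2.6723e+5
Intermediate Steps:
(17260 + 64478)/(-417079) + 128774/W(-276) = (17260 + 64478)/(-417079) + 128774/((-133/(-276))) = 81738*(-1/417079) + 128774/((-133*(-1/276))) = -81738/417079 + 128774/(133/276) = -81738/417079 + 128774*(276/133) = -81738/417079 + 35541624/133 = 14823654125142/55471507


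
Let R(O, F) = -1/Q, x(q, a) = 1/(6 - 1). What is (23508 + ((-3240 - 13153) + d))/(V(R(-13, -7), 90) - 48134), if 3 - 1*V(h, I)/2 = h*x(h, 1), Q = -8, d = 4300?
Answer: -228300/962561 ≈ -0.23718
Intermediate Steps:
x(q, a) = ⅕ (x(q, a) = 1/5 = ⅕)
R(O, F) = ⅛ (R(O, F) = -1/(-8) = -1*(-⅛) = ⅛)
V(h, I) = 6 - 2*h/5
(23508 + ((-3240 - 13153) + d))/(V(R(-13, -7), 90) - 48134) = (23508 + ((-3240 - 13153) + 4300))/((6 - ⅖*⅛) - 48134) = (23508 + (-16393 + 4300))/((6 - 1/20) - 48134) = (23508 - 12093)/(119/20 - 48134) = 11415/(-962561/20) = 11415*(-20/962561) = -228300/962561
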